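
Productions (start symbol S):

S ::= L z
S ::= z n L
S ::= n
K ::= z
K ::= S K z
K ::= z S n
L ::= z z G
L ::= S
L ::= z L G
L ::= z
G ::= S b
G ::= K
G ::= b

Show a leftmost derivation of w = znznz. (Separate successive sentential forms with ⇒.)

S⇒znL⇒znzLG⇒znzSG⇒znznG⇒znznK⇒znznz

S ⇒ znL   [S ::= z n L]
znL ⇒ znzLG   [L ::= z L G]
znzLG ⇒ znzSG   [L ::= S]
znzSG ⇒ znznG   [S ::= n]
znznG ⇒ znznK   [G ::= K]
znznK ⇒ znznz   [K ::= z]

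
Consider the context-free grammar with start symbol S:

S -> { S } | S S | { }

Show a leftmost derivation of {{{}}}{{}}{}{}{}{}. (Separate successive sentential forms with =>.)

S=>SS=>SSS=>SSSS=>SSSSS=>{S}SSSS=>{{S}}SSSS=>{{{}}}SSSS=>{{{}}}SSSSS=>{{{}}}{S}SSSS=>{{{}}}{{}}SSSS=>{{{}}}{{}}{}SSS=>{{{}}}{{}}{}{}SS=>{{{}}}{{}}{}{}{}S=>{{{}}}{{}}{}{}{}{}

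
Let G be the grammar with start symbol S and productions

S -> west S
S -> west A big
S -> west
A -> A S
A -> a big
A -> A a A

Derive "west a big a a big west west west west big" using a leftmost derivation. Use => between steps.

S => west A big   [S -> west A big]
west A big => west A S big   [A -> A S]
west A S big => west A S S big   [A -> A S]
west A S S big => west A S S S big   [A -> A S]
west A S S S big => west A S S S S big   [A -> A S]
west A S S S S big => west A a A S S S S big   [A -> A a A]
west A a A S S S S big => west a big a A S S S S big   [A -> a big]
west a big a A S S S S big => west a big a a big S S S S big   [A -> a big]
west a big a a big S S S S big => west a big a a big west S S S big   [S -> west]
west a big a a big west S S S big => west a big a a big west west S S big   [S -> west]
west a big a a big west west S S big => west a big a a big west west west S big   [S -> west]
west a big a a big west west west S big => west a big a a big west west west west big   [S -> west]

S => west A big => west A S big => west A S S big => west A S S S big => west A S S S S big => west A a A S S S S big => west a big a A S S S S big => west a big a a big S S S S big => west a big a a big west S S S big => west a big a a big west west S S big => west a big a a big west west west S big => west a big a a big west west west west big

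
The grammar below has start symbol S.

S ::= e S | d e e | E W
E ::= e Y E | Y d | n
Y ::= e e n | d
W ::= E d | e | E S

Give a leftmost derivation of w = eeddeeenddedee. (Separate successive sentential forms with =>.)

S=>eS=>eeS=>eeEW=>eeYdW=>eeddW=>eeddES=>eeddeYES=>eeddeeenES=>eeddeeenYdS=>eeddeeenddS=>eeddeeenddeS=>eeddeeenddedee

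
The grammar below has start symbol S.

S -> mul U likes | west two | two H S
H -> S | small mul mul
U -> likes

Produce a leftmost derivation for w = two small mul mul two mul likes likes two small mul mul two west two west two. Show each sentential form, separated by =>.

S => two H S => two small mul mul S => two small mul mul two H S => two small mul mul two S S => two small mul mul two mul U likes S => two small mul mul two mul likes likes S => two small mul mul two mul likes likes two H S => two small mul mul two mul likes likes two small mul mul S => two small mul mul two mul likes likes two small mul mul two H S => two small mul mul two mul likes likes two small mul mul two S S => two small mul mul two mul likes likes two small mul mul two west two S => two small mul mul two mul likes likes two small mul mul two west two west two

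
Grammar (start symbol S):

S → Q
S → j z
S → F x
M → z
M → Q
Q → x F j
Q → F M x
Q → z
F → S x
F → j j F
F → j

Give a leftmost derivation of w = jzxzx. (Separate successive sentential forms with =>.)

S=>Q=>FMx=>SxMx=>jzxMx=>jzxQx=>jzxzx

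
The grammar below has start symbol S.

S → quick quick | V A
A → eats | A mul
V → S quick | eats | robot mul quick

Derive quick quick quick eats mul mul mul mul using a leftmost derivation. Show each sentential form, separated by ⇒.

S ⇒ V A ⇒ S quick A ⇒ quick quick quick A ⇒ quick quick quick A mul ⇒ quick quick quick A mul mul ⇒ quick quick quick A mul mul mul ⇒ quick quick quick A mul mul mul mul ⇒ quick quick quick eats mul mul mul mul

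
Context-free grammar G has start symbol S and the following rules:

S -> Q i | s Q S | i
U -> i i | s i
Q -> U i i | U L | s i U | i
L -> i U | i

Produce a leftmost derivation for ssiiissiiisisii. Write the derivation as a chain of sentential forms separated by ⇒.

S ⇒ sQS   [S -> s Q S]
sQS ⇒ sUiiS   [Q -> U i i]
sUiiS ⇒ ssiiiS   [U -> s i]
ssiiiS ⇒ ssiiisQS   [S -> s Q S]
ssiiisQS ⇒ ssiiisUiiS   [Q -> U i i]
ssiiisUiiS ⇒ ssiiissiiiS   [U -> s i]
ssiiissiiiS ⇒ ssiiissiiiQi   [S -> Q i]
ssiiissiiiQi ⇒ ssiiissiiisiUi   [Q -> s i U]
ssiiissiiisiUi ⇒ ssiiissiiisisii   [U -> s i]

S⇒sQS⇒sUiiS⇒ssiiiS⇒ssiiisQS⇒ssiiisUiiS⇒ssiiissiiiS⇒ssiiissiiiQi⇒ssiiissiiisiUi⇒ssiiissiiisisii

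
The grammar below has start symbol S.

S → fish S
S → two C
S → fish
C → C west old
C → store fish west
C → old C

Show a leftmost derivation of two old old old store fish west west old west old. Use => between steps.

S => two C   [S → two C]
two C => two old C   [C → old C]
two old C => two old C west old   [C → C west old]
two old C west old => two old old C west old   [C → old C]
two old old C west old => two old old old C west old   [C → old C]
two old old old C west old => two old old old C west old west old   [C → C west old]
two old old old C west old west old => two old old old store fish west west old west old   [C → store fish west]

S => two C => two old C => two old C west old => two old old C west old => two old old old C west old => two old old old C west old west old => two old old old store fish west west old west old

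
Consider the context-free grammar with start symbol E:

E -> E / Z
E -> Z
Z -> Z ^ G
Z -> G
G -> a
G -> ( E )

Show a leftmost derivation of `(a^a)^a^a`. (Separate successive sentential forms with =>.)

E => Z   [E -> Z]
Z => Z^G   [Z -> Z ^ G]
Z^G => Z^G^G   [Z -> Z ^ G]
Z^G^G => G^G^G   [Z -> G]
G^G^G => (E)^G^G   [G -> ( E )]
(E)^G^G => (Z)^G^G   [E -> Z]
(Z)^G^G => (Z^G)^G^G   [Z -> Z ^ G]
(Z^G)^G^G => (G^G)^G^G   [Z -> G]
(G^G)^G^G => (a^G)^G^G   [G -> a]
(a^G)^G^G => (a^a)^G^G   [G -> a]
(a^a)^G^G => (a^a)^a^G   [G -> a]
(a^a)^a^G => (a^a)^a^a   [G -> a]

E => Z => Z^G => Z^G^G => G^G^G => (E)^G^G => (Z)^G^G => (Z^G)^G^G => (G^G)^G^G => (a^G)^G^G => (a^a)^G^G => (a^a)^a^G => (a^a)^a^a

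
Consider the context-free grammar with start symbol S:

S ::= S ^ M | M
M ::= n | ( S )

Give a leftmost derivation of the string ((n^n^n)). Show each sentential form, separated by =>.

S => M   [S ::= M]
M => (S)   [M ::= ( S )]
(S) => (M)   [S ::= M]
(M) => ((S))   [M ::= ( S )]
((S)) => ((S^M))   [S ::= S ^ M]
((S^M)) => ((S^M^M))   [S ::= S ^ M]
((S^M^M)) => ((M^M^M))   [S ::= M]
((M^M^M)) => ((n^M^M))   [M ::= n]
((n^M^M)) => ((n^n^M))   [M ::= n]
((n^n^M)) => ((n^n^n))   [M ::= n]

S => M => (S) => (M) => ((S)) => ((S^M)) => ((S^M^M)) => ((M^M^M)) => ((n^M^M)) => ((n^n^M)) => ((n^n^n))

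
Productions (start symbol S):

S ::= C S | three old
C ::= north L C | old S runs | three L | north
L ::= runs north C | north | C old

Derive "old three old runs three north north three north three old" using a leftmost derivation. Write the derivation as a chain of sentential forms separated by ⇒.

S ⇒ C S ⇒ old S runs S ⇒ old three old runs S ⇒ old three old runs C S ⇒ old three old runs three L S ⇒ old three old runs three north S ⇒ old three old runs three north C S ⇒ old three old runs three north north S ⇒ old three old runs three north north C S ⇒ old three old runs three north north three L S ⇒ old three old runs three north north three north S ⇒ old three old runs three north north three north three old

S ⇒ C S   [S ::= C S]
C S ⇒ old S runs S   [C ::= old S runs]
old S runs S ⇒ old three old runs S   [S ::= three old]
old three old runs S ⇒ old three old runs C S   [S ::= C S]
old three old runs C S ⇒ old three old runs three L S   [C ::= three L]
old three old runs three L S ⇒ old three old runs three north S   [L ::= north]
old three old runs three north S ⇒ old three old runs three north C S   [S ::= C S]
old three old runs three north C S ⇒ old three old runs three north north S   [C ::= north]
old three old runs three north north S ⇒ old three old runs three north north C S   [S ::= C S]
old three old runs three north north C S ⇒ old three old runs three north north three L S   [C ::= three L]
old three old runs three north north three L S ⇒ old three old runs three north north three north S   [L ::= north]
old three old runs three north north three north S ⇒ old three old runs three north north three north three old   [S ::= three old]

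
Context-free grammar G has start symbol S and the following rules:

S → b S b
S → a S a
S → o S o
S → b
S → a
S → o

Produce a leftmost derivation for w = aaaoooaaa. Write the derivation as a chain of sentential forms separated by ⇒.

S⇒aSa⇒aaSaa⇒aaaSaaa⇒aaaoSoaaa⇒aaaoooaaa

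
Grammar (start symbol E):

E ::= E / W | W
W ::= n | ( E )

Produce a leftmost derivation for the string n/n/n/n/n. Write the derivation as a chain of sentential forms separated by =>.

E => E/W => E/W/W => E/W/W/W => E/W/W/W/W => W/W/W/W/W => n/W/W/W/W => n/n/W/W/W => n/n/n/W/W => n/n/n/n/W => n/n/n/n/n

E => E/W   [E ::= E / W]
E/W => E/W/W   [E ::= E / W]
E/W/W => E/W/W/W   [E ::= E / W]
E/W/W/W => E/W/W/W/W   [E ::= E / W]
E/W/W/W/W => W/W/W/W/W   [E ::= W]
W/W/W/W/W => n/W/W/W/W   [W ::= n]
n/W/W/W/W => n/n/W/W/W   [W ::= n]
n/n/W/W/W => n/n/n/W/W   [W ::= n]
n/n/n/W/W => n/n/n/n/W   [W ::= n]
n/n/n/n/W => n/n/n/n/n   [W ::= n]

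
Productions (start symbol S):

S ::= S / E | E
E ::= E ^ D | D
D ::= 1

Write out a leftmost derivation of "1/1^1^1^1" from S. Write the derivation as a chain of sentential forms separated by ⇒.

S ⇒ S/E   [S ::= S / E]
S/E ⇒ E/E   [S ::= E]
E/E ⇒ D/E   [E ::= D]
D/E ⇒ 1/E   [D ::= 1]
1/E ⇒ 1/E^D   [E ::= E ^ D]
1/E^D ⇒ 1/E^D^D   [E ::= E ^ D]
1/E^D^D ⇒ 1/E^D^D^D   [E ::= E ^ D]
1/E^D^D^D ⇒ 1/D^D^D^D   [E ::= D]
1/D^D^D^D ⇒ 1/1^D^D^D   [D ::= 1]
1/1^D^D^D ⇒ 1/1^1^D^D   [D ::= 1]
1/1^1^D^D ⇒ 1/1^1^1^D   [D ::= 1]
1/1^1^1^D ⇒ 1/1^1^1^1   [D ::= 1]

S⇒S/E⇒E/E⇒D/E⇒1/E⇒1/E^D⇒1/E^D^D⇒1/E^D^D^D⇒1/D^D^D^D⇒1/1^D^D^D⇒1/1^1^D^D⇒1/1^1^1^D⇒1/1^1^1^1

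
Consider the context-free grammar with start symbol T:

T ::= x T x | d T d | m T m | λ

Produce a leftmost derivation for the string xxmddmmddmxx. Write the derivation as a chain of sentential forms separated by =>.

T=>xTx=>xxTxx=>xxmTmxx=>xxmdTdmxx=>xxmddTddmxx=>xxmddmTmddmxx=>xxmddmmddmxx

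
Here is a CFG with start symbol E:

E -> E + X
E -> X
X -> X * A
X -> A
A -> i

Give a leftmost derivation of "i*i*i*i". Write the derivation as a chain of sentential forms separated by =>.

E=>X=>X*A=>X*A*A=>X*A*A*A=>A*A*A*A=>i*A*A*A=>i*i*A*A=>i*i*i*A=>i*i*i*i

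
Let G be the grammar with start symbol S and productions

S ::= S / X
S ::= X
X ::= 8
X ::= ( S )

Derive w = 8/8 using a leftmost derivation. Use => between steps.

S => S/X => X/X => 8/X => 8/8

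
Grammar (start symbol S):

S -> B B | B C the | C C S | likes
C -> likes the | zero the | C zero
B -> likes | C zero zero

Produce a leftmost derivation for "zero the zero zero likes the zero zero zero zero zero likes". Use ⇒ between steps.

S ⇒ C C S ⇒ C zero C S ⇒ C zero zero C S ⇒ zero the zero zero C S ⇒ zero the zero zero C zero S ⇒ zero the zero zero C zero zero S ⇒ zero the zero zero C zero zero zero S ⇒ zero the zero zero C zero zero zero zero S ⇒ zero the zero zero C zero zero zero zero zero S ⇒ zero the zero zero likes the zero zero zero zero zero S ⇒ zero the zero zero likes the zero zero zero zero zero likes

S ⇒ C C S   [S -> C C S]
C C S ⇒ C zero C S   [C -> C zero]
C zero C S ⇒ C zero zero C S   [C -> C zero]
C zero zero C S ⇒ zero the zero zero C S   [C -> zero the]
zero the zero zero C S ⇒ zero the zero zero C zero S   [C -> C zero]
zero the zero zero C zero S ⇒ zero the zero zero C zero zero S   [C -> C zero]
zero the zero zero C zero zero S ⇒ zero the zero zero C zero zero zero S   [C -> C zero]
zero the zero zero C zero zero zero S ⇒ zero the zero zero C zero zero zero zero S   [C -> C zero]
zero the zero zero C zero zero zero zero S ⇒ zero the zero zero C zero zero zero zero zero S   [C -> C zero]
zero the zero zero C zero zero zero zero zero S ⇒ zero the zero zero likes the zero zero zero zero zero S   [C -> likes the]
zero the zero zero likes the zero zero zero zero zero S ⇒ zero the zero zero likes the zero zero zero zero zero likes   [S -> likes]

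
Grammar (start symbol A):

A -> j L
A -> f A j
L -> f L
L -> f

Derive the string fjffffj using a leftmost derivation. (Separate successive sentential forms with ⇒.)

A ⇒ fAj   [A -> f A j]
fAj ⇒ fjLj   [A -> j L]
fjLj ⇒ fjfLj   [L -> f L]
fjfLj ⇒ fjffLj   [L -> f L]
fjffLj ⇒ fjfffLj   [L -> f L]
fjfffLj ⇒ fjffffj   [L -> f]

A⇒fAj⇒fjLj⇒fjfLj⇒fjffLj⇒fjfffLj⇒fjffffj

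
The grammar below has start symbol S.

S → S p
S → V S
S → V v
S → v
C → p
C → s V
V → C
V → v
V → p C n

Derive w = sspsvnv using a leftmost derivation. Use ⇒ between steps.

S⇒Vv⇒Cv⇒sVv⇒sCv⇒ssVv⇒sspCnv⇒sspsVnv⇒sspsvnv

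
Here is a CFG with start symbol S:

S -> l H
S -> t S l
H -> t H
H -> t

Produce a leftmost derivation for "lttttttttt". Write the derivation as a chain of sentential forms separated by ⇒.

S⇒lH⇒ltH⇒lttH⇒ltttH⇒lttttH⇒ltttttH⇒lttttttH⇒ltttttttH⇒lttttttttH⇒lttttttttt

S ⇒ lH   [S -> l H]
lH ⇒ ltH   [H -> t H]
ltH ⇒ lttH   [H -> t H]
lttH ⇒ ltttH   [H -> t H]
ltttH ⇒ lttttH   [H -> t H]
lttttH ⇒ ltttttH   [H -> t H]
ltttttH ⇒ lttttttH   [H -> t H]
lttttttH ⇒ ltttttttH   [H -> t H]
ltttttttH ⇒ lttttttttH   [H -> t H]
lttttttttH ⇒ lttttttttt   [H -> t]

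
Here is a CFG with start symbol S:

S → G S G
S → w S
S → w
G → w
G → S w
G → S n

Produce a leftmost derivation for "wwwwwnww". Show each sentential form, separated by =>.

S=>wS=>wwS=>wwGSG=>wwSnSG=>wwGSGnSG=>wwwSGnSG=>wwwwGnSG=>wwwwwnSG=>wwwwwnwG=>wwwwwnww

S => wS   [S → w S]
wS => wwS   [S → w S]
wwS => wwGSG   [S → G S G]
wwGSG => wwSnSG   [G → S n]
wwSnSG => wwGSGnSG   [S → G S G]
wwGSGnSG => wwwSGnSG   [G → w]
wwwSGnSG => wwwwGnSG   [S → w]
wwwwGnSG => wwwwwnSG   [G → w]
wwwwwnSG => wwwwwnwG   [S → w]
wwwwwnwG => wwwwwnww   [G → w]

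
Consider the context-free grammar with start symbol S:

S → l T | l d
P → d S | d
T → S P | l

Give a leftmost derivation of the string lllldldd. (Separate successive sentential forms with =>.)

S=>lT=>lSP=>llTP=>llSPP=>lllTPP=>llllPP=>lllldSP=>lllldldP=>lllldldd

S => lT   [S → l T]
lT => lSP   [T → S P]
lSP => llTP   [S → l T]
llTP => llSPP   [T → S P]
llSPP => lllTPP   [S → l T]
lllTPP => llllPP   [T → l]
llllPP => lllldSP   [P → d S]
lllldSP => lllldldP   [S → l d]
lllldldP => lllldldd   [P → d]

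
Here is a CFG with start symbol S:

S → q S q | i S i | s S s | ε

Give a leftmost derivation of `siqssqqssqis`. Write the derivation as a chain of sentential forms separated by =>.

S=>sSs=>siSis=>siqSqis=>siqsSsqis=>siqssSssqis=>siqssqSqssqis=>siqssqqssqis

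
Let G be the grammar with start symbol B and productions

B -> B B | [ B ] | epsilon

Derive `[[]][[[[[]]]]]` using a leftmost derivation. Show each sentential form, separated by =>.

B => BB => [B]B => [[B]]B => [[]]B => [[]]BB => [[]]BBB => [[]][B]BB => [[]][[B]]BB => [[]][[[B]]]BB => [[]][[[[B]]]]BB => [[]][[[[[B]]]]]BB => [[]][[[[[]]]]]BB => [[]][[[[[]]]]]B => [[]][[[[[]]]]]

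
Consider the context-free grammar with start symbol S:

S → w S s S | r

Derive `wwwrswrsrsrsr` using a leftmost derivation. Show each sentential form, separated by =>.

S => wSsS   [S → w S s S]
wSsS => wwSsSsS   [S → w S s S]
wwSsSsS => wwwSsSsSsS   [S → w S s S]
wwwSsSsSsS => wwwrsSsSsS   [S → r]
wwwrsSsSsS => wwwrswSsSsSsS   [S → w S s S]
wwwrswSsSsSsS => wwwrswrsSsSsS   [S → r]
wwwrswrsSsSsS => wwwrswrsrsSsS   [S → r]
wwwrswrsrsSsS => wwwrswrsrsrsS   [S → r]
wwwrswrsrsrsS => wwwrswrsrsrsr   [S → r]

S=>wSsS=>wwSsSsS=>wwwSsSsSsS=>wwwrsSsSsS=>wwwrswSsSsSsS=>wwwrswrsSsSsS=>wwwrswrsrsSsS=>wwwrswrsrsrsS=>wwwrswrsrsrsr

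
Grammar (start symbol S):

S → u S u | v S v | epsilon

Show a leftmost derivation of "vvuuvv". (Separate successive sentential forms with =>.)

S => vSv => vvSvv => vvuSuvv => vvuuvv

S => vSv   [S → v S v]
vSv => vvSvv   [S → v S v]
vvSvv => vvuSuvv   [S → u S u]
vvuSuvv => vvuuvv   [S → epsilon]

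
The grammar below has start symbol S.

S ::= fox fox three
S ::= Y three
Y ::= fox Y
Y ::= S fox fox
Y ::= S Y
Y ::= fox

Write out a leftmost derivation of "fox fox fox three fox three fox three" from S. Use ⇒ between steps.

S ⇒ Y three ⇒ S Y three ⇒ Y three Y three ⇒ fox Y three Y three ⇒ fox S Y three Y three ⇒ fox Y three Y three Y three ⇒ fox fox Y three Y three Y three ⇒ fox fox fox three Y three Y three ⇒ fox fox fox three fox three Y three ⇒ fox fox fox three fox three fox three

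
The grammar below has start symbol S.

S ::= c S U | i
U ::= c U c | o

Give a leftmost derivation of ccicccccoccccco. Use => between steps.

S => cSU   [S ::= c S U]
cSU => ccSUU   [S ::= c S U]
ccSUU => cciUU   [S ::= i]
cciUU => ccicUcU   [U ::= c U c]
ccicUcU => cciccUccU   [U ::= c U c]
cciccUccU => ccicccUcccU   [U ::= c U c]
ccicccUcccU => cciccccUccccU   [U ::= c U c]
cciccccUccccU => ccicccccUcccccU   [U ::= c U c]
ccicccccUcccccU => ccicccccocccccU   [U ::= o]
ccicccccocccccU => ccicccccoccccco   [U ::= o]

S=>cSU=>ccSUU=>cciUU=>ccicUcU=>cciccUccU=>ccicccUcccU=>cciccccUccccU=>ccicccccUcccccU=>ccicccccocccccU=>ccicccccoccccco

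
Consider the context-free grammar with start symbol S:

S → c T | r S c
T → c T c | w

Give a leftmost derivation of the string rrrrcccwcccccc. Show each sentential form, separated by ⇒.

S⇒rSc⇒rrScc⇒rrrSccc⇒rrrrScccc⇒rrrrcTcccc⇒rrrrccTccccc⇒rrrrcccTcccccc⇒rrrrcccwcccccc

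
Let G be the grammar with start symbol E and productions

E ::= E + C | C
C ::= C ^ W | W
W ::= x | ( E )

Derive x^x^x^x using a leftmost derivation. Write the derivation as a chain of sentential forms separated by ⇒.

E ⇒ C   [E ::= C]
C ⇒ C^W   [C ::= C ^ W]
C^W ⇒ C^W^W   [C ::= C ^ W]
C^W^W ⇒ C^W^W^W   [C ::= C ^ W]
C^W^W^W ⇒ W^W^W^W   [C ::= W]
W^W^W^W ⇒ x^W^W^W   [W ::= x]
x^W^W^W ⇒ x^x^W^W   [W ::= x]
x^x^W^W ⇒ x^x^x^W   [W ::= x]
x^x^x^W ⇒ x^x^x^x   [W ::= x]

E ⇒ C ⇒ C^W ⇒ C^W^W ⇒ C^W^W^W ⇒ W^W^W^W ⇒ x^W^W^W ⇒ x^x^W^W ⇒ x^x^x^W ⇒ x^x^x^x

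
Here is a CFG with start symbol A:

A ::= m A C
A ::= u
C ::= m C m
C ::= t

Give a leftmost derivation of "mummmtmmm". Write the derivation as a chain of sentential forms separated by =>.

A=>mAC=>muC=>mumCm=>mummCmm=>mummmCmmm=>mummmtmmm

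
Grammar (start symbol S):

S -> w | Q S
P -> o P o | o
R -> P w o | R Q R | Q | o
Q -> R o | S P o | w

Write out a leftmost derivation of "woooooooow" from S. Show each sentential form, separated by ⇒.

S⇒QS⇒SPoS⇒wPoS⇒woPooS⇒wooPoooS⇒woooPooooS⇒wooooooooS⇒woooooooow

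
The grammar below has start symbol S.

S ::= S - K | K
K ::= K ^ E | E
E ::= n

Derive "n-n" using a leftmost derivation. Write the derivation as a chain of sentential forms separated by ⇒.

S ⇒ S-K ⇒ K-K ⇒ E-K ⇒ n-K ⇒ n-E ⇒ n-n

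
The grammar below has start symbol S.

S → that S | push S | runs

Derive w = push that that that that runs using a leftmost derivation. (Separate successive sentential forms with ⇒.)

S ⇒ push S   [S → push S]
push S ⇒ push that S   [S → that S]
push that S ⇒ push that that S   [S → that S]
push that that S ⇒ push that that that S   [S → that S]
push that that that S ⇒ push that that that that S   [S → that S]
push that that that that S ⇒ push that that that that runs   [S → runs]

S ⇒ push S ⇒ push that S ⇒ push that that S ⇒ push that that that S ⇒ push that that that that S ⇒ push that that that that runs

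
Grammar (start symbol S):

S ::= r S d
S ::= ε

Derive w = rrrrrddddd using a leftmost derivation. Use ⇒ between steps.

S ⇒ rSd   [S ::= r S d]
rSd ⇒ rrSdd   [S ::= r S d]
rrSdd ⇒ rrrSddd   [S ::= r S d]
rrrSddd ⇒ rrrrSdddd   [S ::= r S d]
rrrrSdddd ⇒ rrrrrSddddd   [S ::= r S d]
rrrrrSddddd ⇒ rrrrrddddd   [S ::= ε]

S⇒rSd⇒rrSdd⇒rrrSddd⇒rrrrSdddd⇒rrrrrSddddd⇒rrrrrddddd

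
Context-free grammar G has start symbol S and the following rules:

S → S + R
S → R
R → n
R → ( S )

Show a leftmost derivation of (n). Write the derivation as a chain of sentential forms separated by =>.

S => R => (S) => (R) => (n)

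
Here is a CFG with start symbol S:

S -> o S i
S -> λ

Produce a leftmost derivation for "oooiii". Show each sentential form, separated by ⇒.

S ⇒ oSi   [S -> o S i]
oSi ⇒ ooSii   [S -> o S i]
ooSii ⇒ oooSiii   [S -> o S i]
oooSiii ⇒ oooiii   [S -> λ]

S⇒oSi⇒ooSii⇒oooSiii⇒oooiii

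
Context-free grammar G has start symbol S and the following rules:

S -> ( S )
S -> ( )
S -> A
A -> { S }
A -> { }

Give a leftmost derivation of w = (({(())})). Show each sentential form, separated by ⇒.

S ⇒ (S)   [S -> ( S )]
(S) ⇒ ((S))   [S -> ( S )]
((S)) ⇒ ((A))   [S -> A]
((A)) ⇒ (({S}))   [A -> { S }]
(({S})) ⇒ (({(S)}))   [S -> ( S )]
(({(S)})) ⇒ (({(())}))   [S -> ( )]

S ⇒ (S) ⇒ ((S)) ⇒ ((A)) ⇒ (({S})) ⇒ (({(S)})) ⇒ (({(())}))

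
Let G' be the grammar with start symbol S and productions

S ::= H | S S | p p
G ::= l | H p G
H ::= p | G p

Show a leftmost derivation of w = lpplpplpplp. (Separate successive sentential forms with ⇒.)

S ⇒ H ⇒ Gp ⇒ HpGp ⇒ GppGp ⇒ HpGppGp ⇒ GppGppGp ⇒ HpGppGppGp ⇒ GppGppGppGp ⇒ lppGppGppGp ⇒ lpplppGppGp ⇒ lpplpplppGp ⇒ lpplpplpplp

S ⇒ H   [S ::= H]
H ⇒ Gp   [H ::= G p]
Gp ⇒ HpGp   [G ::= H p G]
HpGp ⇒ GppGp   [H ::= G p]
GppGp ⇒ HpGppGp   [G ::= H p G]
HpGppGp ⇒ GppGppGp   [H ::= G p]
GppGppGp ⇒ HpGppGppGp   [G ::= H p G]
HpGppGppGp ⇒ GppGppGppGp   [H ::= G p]
GppGppGppGp ⇒ lppGppGppGp   [G ::= l]
lppGppGppGp ⇒ lpplppGppGp   [G ::= l]
lpplppGppGp ⇒ lpplpplppGp   [G ::= l]
lpplpplppGp ⇒ lpplpplpplp   [G ::= l]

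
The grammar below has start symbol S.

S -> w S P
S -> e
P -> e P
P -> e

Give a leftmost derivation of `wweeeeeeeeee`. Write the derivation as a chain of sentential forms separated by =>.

S => wSP => wwSPP => wwePP => wweePP => wweeePP => wweeeePP => wweeeeePP => wweeeeeePP => wweeeeeeePP => wweeeeeeeeP => wweeeeeeeeeP => wweeeeeeeeee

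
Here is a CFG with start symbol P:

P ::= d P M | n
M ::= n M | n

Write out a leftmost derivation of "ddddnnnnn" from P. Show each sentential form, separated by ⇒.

P⇒dPM⇒ddPMM⇒dddPMMM⇒ddddPMMMM⇒ddddnMMMM⇒ddddnnMMM⇒ddddnnnMM⇒ddddnnnnM⇒ddddnnnnn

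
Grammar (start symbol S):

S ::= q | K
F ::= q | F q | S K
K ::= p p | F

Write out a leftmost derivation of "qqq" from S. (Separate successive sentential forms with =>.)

S => K   [S ::= K]
K => F   [K ::= F]
F => SK   [F ::= S K]
SK => KK   [S ::= K]
KK => FK   [K ::= F]
FK => qK   [F ::= q]
qK => qF   [K ::= F]
qF => qSK   [F ::= S K]
qSK => qKK   [S ::= K]
qKK => qFK   [K ::= F]
qFK => qqK   [F ::= q]
qqK => qqF   [K ::= F]
qqF => qqq   [F ::= q]

S => K => F => SK => KK => FK => qK => qF => qSK => qKK => qFK => qqK => qqF => qqq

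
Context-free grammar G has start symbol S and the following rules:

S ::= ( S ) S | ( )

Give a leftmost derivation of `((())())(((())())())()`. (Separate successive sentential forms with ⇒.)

S ⇒ (S)S ⇒ ((S)S)S ⇒ ((())S)S ⇒ ((())())S ⇒ ((())())(S)S ⇒ ((())())((S)S)S ⇒ ((())())(((S)S)S)S ⇒ ((())())(((())S)S)S ⇒ ((())())(((())())S)S ⇒ ((())())(((())())())S ⇒ ((())())(((())())())()

S ⇒ (S)S   [S ::= ( S ) S]
(S)S ⇒ ((S)S)S   [S ::= ( S ) S]
((S)S)S ⇒ ((())S)S   [S ::= ( )]
((())S)S ⇒ ((())())S   [S ::= ( )]
((())())S ⇒ ((())())(S)S   [S ::= ( S ) S]
((())())(S)S ⇒ ((())())((S)S)S   [S ::= ( S ) S]
((())())((S)S)S ⇒ ((())())(((S)S)S)S   [S ::= ( S ) S]
((())())(((S)S)S)S ⇒ ((())())(((())S)S)S   [S ::= ( )]
((())())(((())S)S)S ⇒ ((())())(((())())S)S   [S ::= ( )]
((())())(((())())S)S ⇒ ((())())(((())())())S   [S ::= ( )]
((())())(((())())())S ⇒ ((())())(((())())())()   [S ::= ( )]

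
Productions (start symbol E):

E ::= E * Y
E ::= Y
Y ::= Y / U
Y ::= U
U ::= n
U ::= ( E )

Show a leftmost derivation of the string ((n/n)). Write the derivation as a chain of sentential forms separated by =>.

E => Y   [E ::= Y]
Y => U   [Y ::= U]
U => (E)   [U ::= ( E )]
(E) => (Y)   [E ::= Y]
(Y) => (U)   [Y ::= U]
(U) => ((E))   [U ::= ( E )]
((E)) => ((Y))   [E ::= Y]
((Y)) => ((Y/U))   [Y ::= Y / U]
((Y/U)) => ((U/U))   [Y ::= U]
((U/U)) => ((n/U))   [U ::= n]
((n/U)) => ((n/n))   [U ::= n]

E => Y => U => (E) => (Y) => (U) => ((E)) => ((Y)) => ((Y/U)) => ((U/U)) => ((n/U)) => ((n/n))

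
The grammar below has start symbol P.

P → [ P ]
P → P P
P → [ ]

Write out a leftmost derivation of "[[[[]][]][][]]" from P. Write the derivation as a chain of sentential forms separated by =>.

P => [P]   [P → [ P ]]
[P] => [PP]   [P → P P]
[PP] => [PPP]   [P → P P]
[PPP] => [[P]PP]   [P → [ P ]]
[[P]PP] => [[PP]PP]   [P → P P]
[[PP]PP] => [[[P]P]PP]   [P → [ P ]]
[[[P]P]PP] => [[[[]]P]PP]   [P → [ ]]
[[[[]]P]PP] => [[[[]][]]PP]   [P → [ ]]
[[[[]][]]PP] => [[[[]][]][]P]   [P → [ ]]
[[[[]][]][]P] => [[[[]][]][][]]   [P → [ ]]

P=>[P]=>[PP]=>[PPP]=>[[P]PP]=>[[PP]PP]=>[[[P]P]PP]=>[[[[]]P]PP]=>[[[[]][]]PP]=>[[[[]][]][]P]=>[[[[]][]][][]]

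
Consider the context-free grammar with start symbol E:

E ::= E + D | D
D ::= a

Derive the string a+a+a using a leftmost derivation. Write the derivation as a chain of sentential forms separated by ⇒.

E ⇒ E+D   [E ::= E + D]
E+D ⇒ E+D+D   [E ::= E + D]
E+D+D ⇒ D+D+D   [E ::= D]
D+D+D ⇒ a+D+D   [D ::= a]
a+D+D ⇒ a+a+D   [D ::= a]
a+a+D ⇒ a+a+a   [D ::= a]

E ⇒ E+D ⇒ E+D+D ⇒ D+D+D ⇒ a+D+D ⇒ a+a+D ⇒ a+a+a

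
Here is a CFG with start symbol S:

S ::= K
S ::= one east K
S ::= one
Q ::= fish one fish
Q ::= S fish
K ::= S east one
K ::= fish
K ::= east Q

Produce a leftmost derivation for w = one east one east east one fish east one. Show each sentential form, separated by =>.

S => one east K   [S ::= one east K]
one east K => one east S east one   [K ::= S east one]
one east S east one => one east one east K east one   [S ::= one east K]
one east one east K east one => one east one east east Q east one   [K ::= east Q]
one east one east east Q east one => one east one east east S fish east one   [Q ::= S fish]
one east one east east S fish east one => one east one east east one fish east one   [S ::= one]

S => one east K => one east S east one => one east one east K east one => one east one east east Q east one => one east one east east S fish east one => one east one east east one fish east one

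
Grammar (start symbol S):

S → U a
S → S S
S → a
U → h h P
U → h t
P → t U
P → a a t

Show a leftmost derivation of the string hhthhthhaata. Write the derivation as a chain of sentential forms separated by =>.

S => Ua => hhPa => hhtUa => hhthhPa => hhthhtUa => hhthhthhPa => hhthhthhaata

S => Ua   [S → U a]
Ua => hhPa   [U → h h P]
hhPa => hhtUa   [P → t U]
hhtUa => hhthhPa   [U → h h P]
hhthhPa => hhthhtUa   [P → t U]
hhthhtUa => hhthhthhPa   [U → h h P]
hhthhthhPa => hhthhthhaata   [P → a a t]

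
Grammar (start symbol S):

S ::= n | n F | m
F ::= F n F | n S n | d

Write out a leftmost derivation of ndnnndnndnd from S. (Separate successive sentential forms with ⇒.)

S ⇒ nF   [S ::= n F]
nF ⇒ nFnF   [F ::= F n F]
nFnF ⇒ ndnF   [F ::= d]
ndnF ⇒ ndnFnF   [F ::= F n F]
ndnFnF ⇒ ndnFnFnF   [F ::= F n F]
ndnFnFnF ⇒ ndnnSnnFnF   [F ::= n S n]
ndnnSnnFnF ⇒ ndnnnFnnFnF   [S ::= n F]
ndnnnFnnFnF ⇒ ndnnndnnFnF   [F ::= d]
ndnnndnnFnF ⇒ ndnnndnndnF   [F ::= d]
ndnnndnndnF ⇒ ndnnndnndnd   [F ::= d]

S ⇒ nF ⇒ nFnF ⇒ ndnF ⇒ ndnFnF ⇒ ndnFnFnF ⇒ ndnnSnnFnF ⇒ ndnnnFnnFnF ⇒ ndnnndnnFnF ⇒ ndnnndnndnF ⇒ ndnnndnndnd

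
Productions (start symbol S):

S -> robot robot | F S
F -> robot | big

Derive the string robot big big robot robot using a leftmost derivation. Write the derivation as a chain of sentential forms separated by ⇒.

S ⇒ F S   [S -> F S]
F S ⇒ robot S   [F -> robot]
robot S ⇒ robot F S   [S -> F S]
robot F S ⇒ robot big S   [F -> big]
robot big S ⇒ robot big F S   [S -> F S]
robot big F S ⇒ robot big big S   [F -> big]
robot big big S ⇒ robot big big robot robot   [S -> robot robot]

S ⇒ F S ⇒ robot S ⇒ robot F S ⇒ robot big S ⇒ robot big F S ⇒ robot big big S ⇒ robot big big robot robot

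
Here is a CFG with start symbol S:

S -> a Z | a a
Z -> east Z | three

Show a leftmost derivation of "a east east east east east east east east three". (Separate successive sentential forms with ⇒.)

S ⇒ a Z ⇒ a east Z ⇒ a east east Z ⇒ a east east east Z ⇒ a east east east east Z ⇒ a east east east east east Z ⇒ a east east east east east east Z ⇒ a east east east east east east east Z ⇒ a east east east east east east east east Z ⇒ a east east east east east east east east three

S ⇒ a Z   [S -> a Z]
a Z ⇒ a east Z   [Z -> east Z]
a east Z ⇒ a east east Z   [Z -> east Z]
a east east Z ⇒ a east east east Z   [Z -> east Z]
a east east east Z ⇒ a east east east east Z   [Z -> east Z]
a east east east east Z ⇒ a east east east east east Z   [Z -> east Z]
a east east east east east Z ⇒ a east east east east east east Z   [Z -> east Z]
a east east east east east east Z ⇒ a east east east east east east east Z   [Z -> east Z]
a east east east east east east east Z ⇒ a east east east east east east east east Z   [Z -> east Z]
a east east east east east east east east Z ⇒ a east east east east east east east east three   [Z -> three]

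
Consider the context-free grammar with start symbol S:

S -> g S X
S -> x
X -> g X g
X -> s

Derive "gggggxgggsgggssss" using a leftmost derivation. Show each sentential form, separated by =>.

S=>gSX=>ggSXX=>gggSXXX=>ggggSXXXX=>gggggSXXXXX=>gggggxXXXXX=>gggggxgXgXXXX=>gggggxggXggXXXX=>gggggxgggXgggXXXX=>gggggxgggsgggXXXX=>gggggxgggsgggsXXX=>gggggxgggsgggssXX=>gggggxgggsgggsssX=>gggggxgggsgggssss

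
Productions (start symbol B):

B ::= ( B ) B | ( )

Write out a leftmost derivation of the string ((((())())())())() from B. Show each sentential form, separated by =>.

B=>(B)B=>((B)B)B=>(((B)B)B)B=>((((B)B)B)B)B=>((((())B)B)B)B=>((((())())B)B)B=>((((())())())B)B=>((((())())())())B=>((((())())())())()

B => (B)B   [B ::= ( B ) B]
(B)B => ((B)B)B   [B ::= ( B ) B]
((B)B)B => (((B)B)B)B   [B ::= ( B ) B]
(((B)B)B)B => ((((B)B)B)B)B   [B ::= ( B ) B]
((((B)B)B)B)B => ((((())B)B)B)B   [B ::= ( )]
((((())B)B)B)B => ((((())())B)B)B   [B ::= ( )]
((((())())B)B)B => ((((())())())B)B   [B ::= ( )]
((((())())())B)B => ((((())())())())B   [B ::= ( )]
((((())())())())B => ((((())())())())()   [B ::= ( )]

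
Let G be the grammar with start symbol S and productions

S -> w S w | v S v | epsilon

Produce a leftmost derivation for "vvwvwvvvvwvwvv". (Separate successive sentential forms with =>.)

S => vSv => vvSvv => vvwSwvv => vvwvSvwvv => vvwvwSwvwvv => vvwvwvSvwvwvv => vvwvwvvSvvwvwvv => vvwvwvvvvwvwvv

S => vSv   [S -> v S v]
vSv => vvSvv   [S -> v S v]
vvSvv => vvwSwvv   [S -> w S w]
vvwSwvv => vvwvSvwvv   [S -> v S v]
vvwvSvwvv => vvwvwSwvwvv   [S -> w S w]
vvwvwSwvwvv => vvwvwvSvwvwvv   [S -> v S v]
vvwvwvSvwvwvv => vvwvwvvSvvwvwvv   [S -> v S v]
vvwvwvvSvvwvwvv => vvwvwvvvvwvwvv   [S -> epsilon]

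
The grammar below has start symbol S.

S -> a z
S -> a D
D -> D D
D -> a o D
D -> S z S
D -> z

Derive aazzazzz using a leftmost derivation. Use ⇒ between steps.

S⇒aD⇒aDD⇒aDDD⇒aSzSDD⇒aaDzSDD⇒aazzSDD⇒aazzazDD⇒aazzazzD⇒aazzazzz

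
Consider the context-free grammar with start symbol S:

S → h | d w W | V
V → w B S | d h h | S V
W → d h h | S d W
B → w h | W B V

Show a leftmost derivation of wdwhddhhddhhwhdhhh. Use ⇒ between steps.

S⇒V⇒wBS⇒wWBVS⇒wSdWBVS⇒wdwWdWBVS⇒wdwSdWdWBVS⇒wdwhdWdWBVS⇒wdwhddhhdWBVS⇒wdwhddhhddhhBVS⇒wdwhddhhddhhwhVS⇒wdwhddhhddhhwhdhhS⇒wdwhddhhddhhwhdhhh

S ⇒ V   [S → V]
V ⇒ wBS   [V → w B S]
wBS ⇒ wWBVS   [B → W B V]
wWBVS ⇒ wSdWBVS   [W → S d W]
wSdWBVS ⇒ wdwWdWBVS   [S → d w W]
wdwWdWBVS ⇒ wdwSdWdWBVS   [W → S d W]
wdwSdWdWBVS ⇒ wdwhdWdWBVS   [S → h]
wdwhdWdWBVS ⇒ wdwhddhhdWBVS   [W → d h h]
wdwhddhhdWBVS ⇒ wdwhddhhddhhBVS   [W → d h h]
wdwhddhhddhhBVS ⇒ wdwhddhhddhhwhVS   [B → w h]
wdwhddhhddhhwhVS ⇒ wdwhddhhddhhwhdhhS   [V → d h h]
wdwhddhhddhhwhdhhS ⇒ wdwhddhhddhhwhdhhh   [S → h]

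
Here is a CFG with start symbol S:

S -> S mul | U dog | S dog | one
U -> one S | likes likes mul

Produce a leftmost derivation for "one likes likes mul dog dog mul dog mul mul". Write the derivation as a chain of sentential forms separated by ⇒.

S ⇒ S mul ⇒ S mul mul ⇒ S dog mul mul ⇒ S mul dog mul mul ⇒ U dog mul dog mul mul ⇒ one S dog mul dog mul mul ⇒ one U dog dog mul dog mul mul ⇒ one likes likes mul dog dog mul dog mul mul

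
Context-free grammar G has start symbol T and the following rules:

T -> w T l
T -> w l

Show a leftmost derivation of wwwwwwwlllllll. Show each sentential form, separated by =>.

T => wTl => wwTll => wwwTlll => wwwwTllll => wwwwwTlllll => wwwwwwTllllll => wwwwwwwlllllll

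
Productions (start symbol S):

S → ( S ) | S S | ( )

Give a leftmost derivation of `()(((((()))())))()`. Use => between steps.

S => SS   [S → S S]
SS => ()S   [S → ( )]
()S => ()SS   [S → S S]
()SS => ()(S)S   [S → ( S )]
()(S)S => ()((S))S   [S → ( S )]
()((S))S => ()(((S)))S   [S → ( S )]
()(((S)))S => ()(((SS)))S   [S → S S]
()(((SS)))S => ()((((S)S)))S   [S → ( S )]
()((((S)S)))S => ()(((((S))S)))S   [S → ( S )]
()(((((S))S)))S => ()(((((()))S)))S   [S → ( )]
()(((((()))S)))S => ()(((((()))())))S   [S → ( )]
()(((((()))())))S => ()(((((()))())))()   [S → ( )]

S => SS => ()S => ()SS => ()(S)S => ()((S))S => ()(((S)))S => ()(((SS)))S => ()((((S)S)))S => ()(((((S))S)))S => ()(((((()))S)))S => ()(((((()))())))S => ()(((((()))())))()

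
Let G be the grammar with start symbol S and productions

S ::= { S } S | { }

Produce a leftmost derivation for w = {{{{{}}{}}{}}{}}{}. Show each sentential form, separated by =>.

S=>{S}S=>{{S}S}S=>{{{S}S}S}S=>{{{{S}S}S}S}S=>{{{{{}}S}S}S}S=>{{{{{}}{}}S}S}S=>{{{{{}}{}}{}}S}S=>{{{{{}}{}}{}}{}}S=>{{{{{}}{}}{}}{}}{}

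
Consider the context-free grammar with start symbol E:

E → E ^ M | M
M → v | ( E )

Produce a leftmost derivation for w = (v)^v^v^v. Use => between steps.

E => E^M => E^M^M => E^M^M^M => M^M^M^M => (E)^M^M^M => (M)^M^M^M => (v)^M^M^M => (v)^v^M^M => (v)^v^v^M => (v)^v^v^v

E => E^M   [E → E ^ M]
E^M => E^M^M   [E → E ^ M]
E^M^M => E^M^M^M   [E → E ^ M]
E^M^M^M => M^M^M^M   [E → M]
M^M^M^M => (E)^M^M^M   [M → ( E )]
(E)^M^M^M => (M)^M^M^M   [E → M]
(M)^M^M^M => (v)^M^M^M   [M → v]
(v)^M^M^M => (v)^v^M^M   [M → v]
(v)^v^M^M => (v)^v^v^M   [M → v]
(v)^v^v^M => (v)^v^v^v   [M → v]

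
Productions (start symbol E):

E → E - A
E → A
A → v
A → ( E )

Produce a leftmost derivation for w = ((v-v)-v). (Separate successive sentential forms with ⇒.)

E ⇒ A ⇒ (E) ⇒ (E-A) ⇒ (A-A) ⇒ ((E)-A) ⇒ ((E-A)-A) ⇒ ((A-A)-A) ⇒ ((v-A)-A) ⇒ ((v-v)-A) ⇒ ((v-v)-v)

E ⇒ A   [E → A]
A ⇒ (E)   [A → ( E )]
(E) ⇒ (E-A)   [E → E - A]
(E-A) ⇒ (A-A)   [E → A]
(A-A) ⇒ ((E)-A)   [A → ( E )]
((E)-A) ⇒ ((E-A)-A)   [E → E - A]
((E-A)-A) ⇒ ((A-A)-A)   [E → A]
((A-A)-A) ⇒ ((v-A)-A)   [A → v]
((v-A)-A) ⇒ ((v-v)-A)   [A → v]
((v-v)-A) ⇒ ((v-v)-v)   [A → v]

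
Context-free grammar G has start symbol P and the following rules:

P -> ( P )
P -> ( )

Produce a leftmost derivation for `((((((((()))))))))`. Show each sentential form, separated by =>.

P => (P)   [P -> ( P )]
(P) => ((P))   [P -> ( P )]
((P)) => (((P)))   [P -> ( P )]
(((P))) => ((((P))))   [P -> ( P )]
((((P)))) => (((((P)))))   [P -> ( P )]
(((((P))))) => ((((((P))))))   [P -> ( P )]
((((((P)))))) => (((((((P)))))))   [P -> ( P )]
(((((((P))))))) => ((((((((P))))))))   [P -> ( P )]
((((((((P)))))))) => ((((((((()))))))))   [P -> ( )]

P=>(P)=>((P))=>(((P)))=>((((P))))=>(((((P)))))=>((((((P))))))=>(((((((P)))))))=>((((((((P))))))))=>((((((((()))))))))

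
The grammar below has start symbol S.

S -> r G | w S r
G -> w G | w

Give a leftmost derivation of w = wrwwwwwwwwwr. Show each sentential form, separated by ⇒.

S ⇒ wSr   [S -> w S r]
wSr ⇒ wrGr   [S -> r G]
wrGr ⇒ wrwGr   [G -> w G]
wrwGr ⇒ wrwwGr   [G -> w G]
wrwwGr ⇒ wrwwwGr   [G -> w G]
wrwwwGr ⇒ wrwwwwGr   [G -> w G]
wrwwwwGr ⇒ wrwwwwwGr   [G -> w G]
wrwwwwwGr ⇒ wrwwwwwwGr   [G -> w G]
wrwwwwwwGr ⇒ wrwwwwwwwGr   [G -> w G]
wrwwwwwwwGr ⇒ wrwwwwwwwwGr   [G -> w G]
wrwwwwwwwwGr ⇒ wrwwwwwwwwwr   [G -> w]

S ⇒ wSr ⇒ wrGr ⇒ wrwGr ⇒ wrwwGr ⇒ wrwwwGr ⇒ wrwwwwGr ⇒ wrwwwwwGr ⇒ wrwwwwwwGr ⇒ wrwwwwwwwGr ⇒ wrwwwwwwwwGr ⇒ wrwwwwwwwwwr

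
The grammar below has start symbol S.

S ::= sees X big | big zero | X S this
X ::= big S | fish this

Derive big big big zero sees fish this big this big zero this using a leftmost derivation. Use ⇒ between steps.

S ⇒ X S this ⇒ big S S this ⇒ big X S this S this ⇒ big big S S this S this ⇒ big big big zero S this S this ⇒ big big big zero sees X big this S this ⇒ big big big zero sees fish this big this S this ⇒ big big big zero sees fish this big this big zero this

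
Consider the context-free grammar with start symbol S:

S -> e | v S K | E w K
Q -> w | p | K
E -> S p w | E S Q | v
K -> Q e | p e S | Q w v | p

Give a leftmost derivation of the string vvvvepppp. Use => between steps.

S => vSK   [S -> v S K]
vSK => vvSKK   [S -> v S K]
vvSKK => vvvSKKK   [S -> v S K]
vvvSKKK => vvvvSKKKK   [S -> v S K]
vvvvSKKKK => vvvveKKKK   [S -> e]
vvvveKKKK => vvvvepKKK   [K -> p]
vvvvepKKK => vvvveppKK   [K -> p]
vvvveppKK => vvvvepppK   [K -> p]
vvvvepppK => vvvvepppp   [K -> p]

S=>vSK=>vvSKK=>vvvSKKK=>vvvvSKKKK=>vvvveKKKK=>vvvvepKKK=>vvvveppKK=>vvvvepppK=>vvvvepppp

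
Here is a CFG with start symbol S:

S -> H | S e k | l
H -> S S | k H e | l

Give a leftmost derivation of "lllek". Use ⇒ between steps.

S ⇒ Sek ⇒ Hek ⇒ SSek ⇒ HSek ⇒ SSSek ⇒ lSSek ⇒ lHSek ⇒ llSek ⇒ lllek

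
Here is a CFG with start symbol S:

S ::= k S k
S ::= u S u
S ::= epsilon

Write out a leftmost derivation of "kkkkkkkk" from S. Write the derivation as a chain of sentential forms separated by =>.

S => kSk => kkSkk => kkkSkkk => kkkkSkkkk => kkkkkkkk

S => kSk   [S ::= k S k]
kSk => kkSkk   [S ::= k S k]
kkSkk => kkkSkkk   [S ::= k S k]
kkkSkkk => kkkkSkkkk   [S ::= k S k]
kkkkSkkkk => kkkkkkkk   [S ::= epsilon]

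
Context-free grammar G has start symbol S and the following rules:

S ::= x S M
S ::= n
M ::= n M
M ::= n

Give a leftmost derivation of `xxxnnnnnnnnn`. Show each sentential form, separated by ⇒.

S ⇒ xSM ⇒ xxSMM ⇒ xxxSMMM ⇒ xxxnMMM ⇒ xxxnnMMM ⇒ xxxnnnMMM ⇒ xxxnnnnMMM ⇒ xxxnnnnnMMM ⇒ xxxnnnnnnMMM ⇒ xxxnnnnnnnMM ⇒ xxxnnnnnnnnM ⇒ xxxnnnnnnnnn

S ⇒ xSM   [S ::= x S M]
xSM ⇒ xxSMM   [S ::= x S M]
xxSMM ⇒ xxxSMMM   [S ::= x S M]
xxxSMMM ⇒ xxxnMMM   [S ::= n]
xxxnMMM ⇒ xxxnnMMM   [M ::= n M]
xxxnnMMM ⇒ xxxnnnMMM   [M ::= n M]
xxxnnnMMM ⇒ xxxnnnnMMM   [M ::= n M]
xxxnnnnMMM ⇒ xxxnnnnnMMM   [M ::= n M]
xxxnnnnnMMM ⇒ xxxnnnnnnMMM   [M ::= n M]
xxxnnnnnnMMM ⇒ xxxnnnnnnnMM   [M ::= n]
xxxnnnnnnnMM ⇒ xxxnnnnnnnnM   [M ::= n]
xxxnnnnnnnnM ⇒ xxxnnnnnnnnn   [M ::= n]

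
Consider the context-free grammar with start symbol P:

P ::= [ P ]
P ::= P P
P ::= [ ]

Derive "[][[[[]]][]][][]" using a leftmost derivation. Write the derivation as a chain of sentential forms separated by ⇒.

P ⇒ PP ⇒ PPP ⇒ PPPP ⇒ []PPP ⇒ [][P]PP ⇒ [][PP]PP ⇒ [][[P]P]PP ⇒ [][[[P]]P]PP ⇒ [][[[[]]]P]PP ⇒ [][[[[]]][]]PP ⇒ [][[[[]]][]][]P ⇒ [][[[[]]][]][][]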